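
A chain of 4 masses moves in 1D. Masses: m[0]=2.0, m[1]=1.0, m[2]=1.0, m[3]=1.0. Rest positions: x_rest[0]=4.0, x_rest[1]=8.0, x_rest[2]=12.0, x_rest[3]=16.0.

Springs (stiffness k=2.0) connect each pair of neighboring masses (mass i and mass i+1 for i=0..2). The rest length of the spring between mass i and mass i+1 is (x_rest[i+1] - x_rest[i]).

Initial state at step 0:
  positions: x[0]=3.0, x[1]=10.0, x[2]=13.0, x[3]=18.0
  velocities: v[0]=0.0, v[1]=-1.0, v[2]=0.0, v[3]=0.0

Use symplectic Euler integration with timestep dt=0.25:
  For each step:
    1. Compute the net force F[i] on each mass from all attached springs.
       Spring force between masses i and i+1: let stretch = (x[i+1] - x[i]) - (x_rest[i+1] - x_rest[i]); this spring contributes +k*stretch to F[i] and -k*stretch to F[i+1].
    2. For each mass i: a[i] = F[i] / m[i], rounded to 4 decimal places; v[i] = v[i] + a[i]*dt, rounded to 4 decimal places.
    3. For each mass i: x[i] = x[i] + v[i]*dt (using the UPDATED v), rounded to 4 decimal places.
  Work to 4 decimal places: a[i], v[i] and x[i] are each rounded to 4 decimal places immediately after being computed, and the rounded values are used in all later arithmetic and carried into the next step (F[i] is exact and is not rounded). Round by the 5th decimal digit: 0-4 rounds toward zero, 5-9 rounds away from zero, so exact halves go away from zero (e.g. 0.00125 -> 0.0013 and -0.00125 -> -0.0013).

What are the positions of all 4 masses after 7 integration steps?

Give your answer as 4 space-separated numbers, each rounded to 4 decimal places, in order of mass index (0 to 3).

Answer: 4.6087 7.9720 11.3316 16.7293

Derivation:
Step 0: x=[3.0000 10.0000 13.0000 18.0000] v=[0.0000 -1.0000 0.0000 0.0000]
Step 1: x=[3.1875 9.2500 13.2500 17.8750] v=[0.7500 -3.0000 1.0000 -0.5000]
Step 2: x=[3.5039 8.2422 13.5781 17.6719] v=[1.2656 -4.0313 1.3125 -0.8125]
Step 3: x=[3.8665 7.3091 13.7510 17.4571] v=[1.4502 -3.7325 0.6915 -0.8594]
Step 4: x=[4.1942 6.7509 13.5819 17.2790] v=[1.3109 -2.2329 -0.6764 -0.7125]
Step 5: x=[4.4317 6.7270 13.0211 17.1387] v=[0.9501 -0.0958 -2.2434 -0.5611]
Step 6: x=[4.5627 7.2029 12.1882 16.9837] v=[0.5239 1.9036 -3.3317 -0.6199]
Step 7: x=[4.6087 7.9720 11.3316 16.7293] v=[0.1840 3.0762 -3.4266 -1.0177]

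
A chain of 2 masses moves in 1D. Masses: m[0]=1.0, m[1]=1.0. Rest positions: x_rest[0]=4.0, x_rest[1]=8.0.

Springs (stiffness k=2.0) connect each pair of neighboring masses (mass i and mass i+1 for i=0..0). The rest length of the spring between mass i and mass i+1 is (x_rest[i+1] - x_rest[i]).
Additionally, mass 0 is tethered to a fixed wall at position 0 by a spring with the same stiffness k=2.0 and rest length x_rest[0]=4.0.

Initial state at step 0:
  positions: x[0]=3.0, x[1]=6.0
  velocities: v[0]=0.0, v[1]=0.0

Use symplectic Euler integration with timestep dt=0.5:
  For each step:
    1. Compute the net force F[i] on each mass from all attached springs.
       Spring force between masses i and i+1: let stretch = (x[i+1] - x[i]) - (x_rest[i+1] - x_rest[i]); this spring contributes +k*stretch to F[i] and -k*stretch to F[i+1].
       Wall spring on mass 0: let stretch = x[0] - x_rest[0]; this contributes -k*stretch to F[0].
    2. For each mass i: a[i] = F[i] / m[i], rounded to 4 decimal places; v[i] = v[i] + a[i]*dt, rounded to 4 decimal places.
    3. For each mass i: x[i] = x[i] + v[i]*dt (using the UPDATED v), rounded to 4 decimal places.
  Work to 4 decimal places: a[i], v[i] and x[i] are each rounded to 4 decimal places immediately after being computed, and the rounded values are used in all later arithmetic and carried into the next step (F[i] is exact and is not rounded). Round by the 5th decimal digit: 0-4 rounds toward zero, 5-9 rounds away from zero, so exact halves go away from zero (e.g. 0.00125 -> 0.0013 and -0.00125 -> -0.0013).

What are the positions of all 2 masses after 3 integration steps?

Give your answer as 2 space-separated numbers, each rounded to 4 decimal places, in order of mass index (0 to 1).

Answer: 3.8750 8.0000

Derivation:
Step 0: x=[3.0000 6.0000] v=[0.0000 0.0000]
Step 1: x=[3.0000 6.5000] v=[0.0000 1.0000]
Step 2: x=[3.2500 7.2500] v=[0.5000 1.5000]
Step 3: x=[3.8750 8.0000] v=[1.2500 1.5000]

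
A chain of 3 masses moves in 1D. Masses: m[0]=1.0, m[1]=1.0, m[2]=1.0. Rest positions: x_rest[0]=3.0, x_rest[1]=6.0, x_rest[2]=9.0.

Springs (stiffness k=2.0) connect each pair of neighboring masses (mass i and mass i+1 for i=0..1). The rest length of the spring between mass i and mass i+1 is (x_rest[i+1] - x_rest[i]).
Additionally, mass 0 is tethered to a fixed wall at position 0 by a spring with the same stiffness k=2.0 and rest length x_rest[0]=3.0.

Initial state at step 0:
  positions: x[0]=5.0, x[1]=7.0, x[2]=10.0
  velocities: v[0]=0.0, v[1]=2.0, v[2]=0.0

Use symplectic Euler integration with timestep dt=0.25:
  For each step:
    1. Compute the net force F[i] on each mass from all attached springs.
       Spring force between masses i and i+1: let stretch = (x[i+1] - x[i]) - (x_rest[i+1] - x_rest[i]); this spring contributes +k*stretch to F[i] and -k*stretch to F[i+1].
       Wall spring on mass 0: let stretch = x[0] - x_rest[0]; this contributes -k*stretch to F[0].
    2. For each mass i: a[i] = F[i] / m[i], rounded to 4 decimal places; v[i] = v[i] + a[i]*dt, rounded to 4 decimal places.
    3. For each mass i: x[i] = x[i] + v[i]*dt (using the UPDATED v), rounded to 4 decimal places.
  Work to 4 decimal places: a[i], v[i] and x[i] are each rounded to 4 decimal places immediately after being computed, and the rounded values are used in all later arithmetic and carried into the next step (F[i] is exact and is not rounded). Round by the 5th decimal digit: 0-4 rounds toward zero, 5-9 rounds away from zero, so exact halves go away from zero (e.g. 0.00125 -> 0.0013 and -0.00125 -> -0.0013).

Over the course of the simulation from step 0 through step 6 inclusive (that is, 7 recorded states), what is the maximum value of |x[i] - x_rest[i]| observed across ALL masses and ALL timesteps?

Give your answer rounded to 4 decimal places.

Step 0: x=[5.0000 7.0000 10.0000] v=[0.0000 2.0000 0.0000]
Step 1: x=[4.6250 7.6250 10.0000] v=[-1.5000 2.5000 0.0000]
Step 2: x=[4.0469 8.1719 10.0781] v=[-2.3125 2.1875 0.3125]
Step 3: x=[3.4785 8.4414 10.2930] v=[-2.2735 1.0781 0.8594]
Step 4: x=[3.0957 8.3220 10.6514] v=[-1.5313 -0.4776 1.4336]
Step 5: x=[2.9792 7.8405 11.0936] v=[-0.4660 -1.9261 1.7689]
Step 6: x=[3.0980 7.1580 11.5042] v=[0.4751 -2.7302 1.6424]
Max displacement = 2.5042

Answer: 2.5042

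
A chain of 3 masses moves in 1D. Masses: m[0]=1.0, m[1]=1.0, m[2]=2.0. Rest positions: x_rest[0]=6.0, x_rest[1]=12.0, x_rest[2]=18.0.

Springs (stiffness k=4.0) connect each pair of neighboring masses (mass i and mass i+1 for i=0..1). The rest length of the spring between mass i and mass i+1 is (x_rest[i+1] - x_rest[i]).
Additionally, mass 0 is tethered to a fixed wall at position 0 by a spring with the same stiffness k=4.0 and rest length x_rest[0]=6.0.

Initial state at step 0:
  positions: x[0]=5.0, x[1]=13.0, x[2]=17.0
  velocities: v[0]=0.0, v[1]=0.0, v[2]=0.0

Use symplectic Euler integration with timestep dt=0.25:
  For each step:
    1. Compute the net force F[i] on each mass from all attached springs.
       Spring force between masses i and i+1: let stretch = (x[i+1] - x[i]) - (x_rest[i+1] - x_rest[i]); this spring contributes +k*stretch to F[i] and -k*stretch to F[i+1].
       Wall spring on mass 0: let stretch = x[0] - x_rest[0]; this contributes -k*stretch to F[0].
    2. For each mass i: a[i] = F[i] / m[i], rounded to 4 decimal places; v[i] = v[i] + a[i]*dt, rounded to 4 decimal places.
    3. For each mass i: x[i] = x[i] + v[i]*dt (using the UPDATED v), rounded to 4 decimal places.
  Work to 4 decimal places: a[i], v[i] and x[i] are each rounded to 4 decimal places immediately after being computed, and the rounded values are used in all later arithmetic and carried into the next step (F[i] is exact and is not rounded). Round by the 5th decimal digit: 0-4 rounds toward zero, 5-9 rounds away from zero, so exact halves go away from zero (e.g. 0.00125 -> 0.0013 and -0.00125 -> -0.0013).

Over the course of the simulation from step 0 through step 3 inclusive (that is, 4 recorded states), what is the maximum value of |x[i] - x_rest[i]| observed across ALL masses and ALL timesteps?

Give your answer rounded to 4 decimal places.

Step 0: x=[5.0000 13.0000 17.0000] v=[0.0000 0.0000 0.0000]
Step 1: x=[5.7500 12.0000 17.2500] v=[3.0000 -4.0000 1.0000]
Step 2: x=[6.6250 10.7500 17.5938] v=[3.5000 -5.0000 1.3750]
Step 3: x=[6.8750 10.1797 17.8321] v=[1.0000 -2.2812 0.9531]
Max displacement = 1.8203

Answer: 1.8203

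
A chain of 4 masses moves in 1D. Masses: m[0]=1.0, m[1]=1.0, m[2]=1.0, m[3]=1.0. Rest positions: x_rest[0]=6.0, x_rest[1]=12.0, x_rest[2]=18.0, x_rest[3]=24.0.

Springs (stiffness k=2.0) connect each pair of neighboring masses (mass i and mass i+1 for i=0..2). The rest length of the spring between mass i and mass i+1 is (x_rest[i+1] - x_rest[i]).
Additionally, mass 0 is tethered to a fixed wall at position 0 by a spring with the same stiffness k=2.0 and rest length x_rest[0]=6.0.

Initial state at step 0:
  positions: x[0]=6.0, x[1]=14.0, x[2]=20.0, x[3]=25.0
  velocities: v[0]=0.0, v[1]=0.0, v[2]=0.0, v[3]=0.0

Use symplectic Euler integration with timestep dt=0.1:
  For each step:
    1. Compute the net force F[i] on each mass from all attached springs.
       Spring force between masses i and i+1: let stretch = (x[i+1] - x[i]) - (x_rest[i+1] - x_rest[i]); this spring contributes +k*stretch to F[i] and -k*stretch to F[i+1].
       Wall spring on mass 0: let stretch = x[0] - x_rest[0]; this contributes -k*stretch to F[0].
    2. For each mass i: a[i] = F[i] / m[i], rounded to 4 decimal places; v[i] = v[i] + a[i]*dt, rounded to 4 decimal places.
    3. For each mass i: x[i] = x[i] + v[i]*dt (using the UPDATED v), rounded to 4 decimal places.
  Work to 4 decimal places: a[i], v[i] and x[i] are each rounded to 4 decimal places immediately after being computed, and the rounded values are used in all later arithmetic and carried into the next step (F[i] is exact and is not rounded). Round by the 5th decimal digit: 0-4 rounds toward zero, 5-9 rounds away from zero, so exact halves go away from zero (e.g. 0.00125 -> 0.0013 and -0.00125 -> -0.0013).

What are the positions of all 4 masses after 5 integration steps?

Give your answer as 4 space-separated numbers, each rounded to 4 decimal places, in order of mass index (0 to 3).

Step 0: x=[6.0000 14.0000 20.0000 25.0000] v=[0.0000 0.0000 0.0000 0.0000]
Step 1: x=[6.0400 13.9600 19.9800 25.0200] v=[0.4000 -0.4000 -0.2000 0.2000]
Step 2: x=[6.1176 13.8820 19.9404 25.0592] v=[0.7760 -0.7800 -0.3960 0.3920]
Step 3: x=[6.2281 13.7699 19.8820 25.1160] v=[1.1054 -1.1212 -0.5839 0.5682]
Step 4: x=[6.3649 13.6292 19.8061 25.1881] v=[1.3681 -1.4071 -0.7595 0.7214]
Step 5: x=[6.5197 13.4667 19.7143 25.2726] v=[1.5480 -1.6246 -0.9185 0.8450]

Answer: 6.5197 13.4667 19.7143 25.2726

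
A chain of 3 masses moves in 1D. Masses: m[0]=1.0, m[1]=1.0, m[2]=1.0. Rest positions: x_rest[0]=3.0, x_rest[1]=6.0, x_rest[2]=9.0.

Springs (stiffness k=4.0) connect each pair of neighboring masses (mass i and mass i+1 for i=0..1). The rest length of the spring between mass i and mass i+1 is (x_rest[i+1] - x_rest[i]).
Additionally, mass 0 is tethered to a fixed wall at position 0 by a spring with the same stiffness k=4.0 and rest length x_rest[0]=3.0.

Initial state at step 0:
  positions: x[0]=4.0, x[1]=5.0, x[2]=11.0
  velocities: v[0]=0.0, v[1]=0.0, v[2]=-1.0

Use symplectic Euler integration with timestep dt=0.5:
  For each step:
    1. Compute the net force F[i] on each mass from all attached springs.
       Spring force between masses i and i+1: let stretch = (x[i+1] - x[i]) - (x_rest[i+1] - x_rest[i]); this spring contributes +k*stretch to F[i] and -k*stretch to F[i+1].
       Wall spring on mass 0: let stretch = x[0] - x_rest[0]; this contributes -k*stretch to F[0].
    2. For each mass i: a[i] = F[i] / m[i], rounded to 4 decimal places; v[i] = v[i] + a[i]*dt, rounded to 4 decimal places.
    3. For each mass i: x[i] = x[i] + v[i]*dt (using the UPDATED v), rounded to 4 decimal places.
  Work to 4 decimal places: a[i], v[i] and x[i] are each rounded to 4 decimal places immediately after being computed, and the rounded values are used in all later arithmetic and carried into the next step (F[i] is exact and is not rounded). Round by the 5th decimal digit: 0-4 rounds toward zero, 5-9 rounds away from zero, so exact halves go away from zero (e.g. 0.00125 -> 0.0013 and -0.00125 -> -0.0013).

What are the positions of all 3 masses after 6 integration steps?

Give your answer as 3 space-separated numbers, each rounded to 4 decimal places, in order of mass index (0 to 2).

Answer: 2.0000 7.0000 6.5000

Derivation:
Step 0: x=[4.0000 5.0000 11.0000] v=[0.0000 0.0000 -1.0000]
Step 1: x=[1.0000 10.0000 7.5000] v=[-6.0000 10.0000 -7.0000]
Step 2: x=[6.0000 3.5000 9.5000] v=[10.0000 -13.0000 4.0000]
Step 3: x=[2.5000 5.5000 8.5000] v=[-7.0000 4.0000 -2.0000]
Step 4: x=[-0.5000 7.5000 7.5000] v=[-6.0000 4.0000 -2.0000]
Step 5: x=[5.0000 1.5000 9.5000] v=[11.0000 -12.0000 4.0000]
Step 6: x=[2.0000 7.0000 6.5000] v=[-6.0000 11.0000 -6.0000]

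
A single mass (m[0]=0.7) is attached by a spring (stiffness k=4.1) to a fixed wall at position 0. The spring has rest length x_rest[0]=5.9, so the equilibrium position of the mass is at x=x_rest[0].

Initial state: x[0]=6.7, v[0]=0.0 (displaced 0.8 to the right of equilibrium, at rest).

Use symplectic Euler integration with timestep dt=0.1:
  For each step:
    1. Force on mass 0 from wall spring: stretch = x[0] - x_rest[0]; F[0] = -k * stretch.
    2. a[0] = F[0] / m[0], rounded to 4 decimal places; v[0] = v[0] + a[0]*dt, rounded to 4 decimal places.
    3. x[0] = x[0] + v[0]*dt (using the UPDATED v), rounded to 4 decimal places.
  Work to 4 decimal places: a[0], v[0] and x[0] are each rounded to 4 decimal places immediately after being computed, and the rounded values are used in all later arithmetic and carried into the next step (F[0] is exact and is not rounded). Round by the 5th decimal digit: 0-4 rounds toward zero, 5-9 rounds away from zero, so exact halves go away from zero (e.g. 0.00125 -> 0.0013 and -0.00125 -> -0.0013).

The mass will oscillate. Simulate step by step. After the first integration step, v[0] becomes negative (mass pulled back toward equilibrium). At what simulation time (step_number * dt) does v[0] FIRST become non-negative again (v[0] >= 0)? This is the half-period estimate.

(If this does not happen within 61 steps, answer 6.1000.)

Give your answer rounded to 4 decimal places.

Answer: 1.3000

Derivation:
Step 0: x=[6.7000] v=[0.0000]
Step 1: x=[6.6531] v=[-0.4686]
Step 2: x=[6.5621] v=[-0.9097]
Step 3: x=[6.4324] v=[-1.2975]
Step 4: x=[6.2715] v=[-1.6093]
Step 5: x=[6.0888] v=[-1.8269]
Step 6: x=[5.8951] v=[-1.9375]
Step 7: x=[5.7016] v=[-1.9346]
Step 8: x=[5.5198] v=[-1.8184]
Step 9: x=[5.3602] v=[-1.5957]
Step 10: x=[5.2323] v=[-1.2795]
Step 11: x=[5.1435] v=[-0.8884]
Step 12: x=[5.0990] v=[-0.4453]
Step 13: x=[5.1014] v=[0.0239]
First v>=0 after going negative at step 13, time=1.3000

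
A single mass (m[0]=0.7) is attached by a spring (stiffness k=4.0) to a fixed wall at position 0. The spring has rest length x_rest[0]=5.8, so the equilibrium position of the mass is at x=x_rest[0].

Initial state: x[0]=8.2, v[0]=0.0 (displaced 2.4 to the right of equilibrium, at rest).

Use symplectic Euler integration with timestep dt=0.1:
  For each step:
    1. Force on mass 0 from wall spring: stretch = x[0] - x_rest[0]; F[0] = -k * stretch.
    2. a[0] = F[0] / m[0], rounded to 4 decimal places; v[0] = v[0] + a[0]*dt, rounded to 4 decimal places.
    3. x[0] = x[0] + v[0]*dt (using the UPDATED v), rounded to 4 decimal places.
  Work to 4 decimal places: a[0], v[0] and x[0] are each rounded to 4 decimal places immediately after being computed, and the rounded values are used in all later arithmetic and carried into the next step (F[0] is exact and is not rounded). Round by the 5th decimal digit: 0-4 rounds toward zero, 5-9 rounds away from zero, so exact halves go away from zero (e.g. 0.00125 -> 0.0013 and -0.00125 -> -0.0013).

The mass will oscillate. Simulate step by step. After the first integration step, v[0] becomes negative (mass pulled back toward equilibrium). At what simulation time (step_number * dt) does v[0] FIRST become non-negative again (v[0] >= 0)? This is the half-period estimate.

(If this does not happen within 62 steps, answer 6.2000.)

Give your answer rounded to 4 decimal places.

Step 0: x=[8.2000] v=[0.0000]
Step 1: x=[8.0629] v=[-1.3714]
Step 2: x=[7.7965] v=[-2.6645]
Step 3: x=[7.4160] v=[-3.8054]
Step 4: x=[6.9431] v=[-4.7288]
Step 5: x=[6.4049] v=[-5.3820]
Step 6: x=[5.8321] v=[-5.7277]
Step 7: x=[5.2575] v=[-5.7460]
Step 8: x=[4.7139] v=[-5.4360]
Step 9: x=[4.2324] v=[-4.8154]
Step 10: x=[3.8404] v=[-3.9196]
Step 11: x=[3.5604] v=[-2.7998]
Step 12: x=[3.4084] v=[-1.5200]
Step 13: x=[3.3931] v=[-0.1534]
Step 14: x=[3.5153] v=[1.2220]
First v>=0 after going negative at step 14, time=1.4000

Answer: 1.4000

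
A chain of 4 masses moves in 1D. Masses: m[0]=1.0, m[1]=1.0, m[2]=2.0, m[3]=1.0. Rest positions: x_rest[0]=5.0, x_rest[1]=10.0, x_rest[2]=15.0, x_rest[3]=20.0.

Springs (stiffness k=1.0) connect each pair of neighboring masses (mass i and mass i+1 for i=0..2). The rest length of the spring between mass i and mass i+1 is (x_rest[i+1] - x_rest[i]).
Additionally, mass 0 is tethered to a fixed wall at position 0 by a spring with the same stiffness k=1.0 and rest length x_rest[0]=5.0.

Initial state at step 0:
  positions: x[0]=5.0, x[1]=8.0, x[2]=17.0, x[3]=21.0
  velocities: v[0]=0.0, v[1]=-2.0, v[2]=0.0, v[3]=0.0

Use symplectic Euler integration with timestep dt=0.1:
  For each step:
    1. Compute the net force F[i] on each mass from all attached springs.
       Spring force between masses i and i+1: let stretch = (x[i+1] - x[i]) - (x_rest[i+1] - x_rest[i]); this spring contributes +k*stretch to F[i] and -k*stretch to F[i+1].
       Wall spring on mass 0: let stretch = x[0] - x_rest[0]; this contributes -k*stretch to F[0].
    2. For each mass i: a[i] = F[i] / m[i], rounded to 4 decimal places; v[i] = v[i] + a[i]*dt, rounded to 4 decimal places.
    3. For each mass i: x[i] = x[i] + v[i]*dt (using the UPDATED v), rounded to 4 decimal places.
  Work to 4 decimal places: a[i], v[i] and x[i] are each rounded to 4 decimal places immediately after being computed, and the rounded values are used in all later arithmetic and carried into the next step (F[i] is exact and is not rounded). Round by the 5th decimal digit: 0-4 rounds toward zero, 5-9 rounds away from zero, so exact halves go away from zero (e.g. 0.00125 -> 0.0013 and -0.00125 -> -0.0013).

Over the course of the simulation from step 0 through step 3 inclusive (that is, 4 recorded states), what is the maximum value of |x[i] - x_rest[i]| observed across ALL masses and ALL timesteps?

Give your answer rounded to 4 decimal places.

Answer: 2.2323

Derivation:
Step 0: x=[5.0000 8.0000 17.0000 21.0000] v=[0.0000 -2.0000 0.0000 0.0000]
Step 1: x=[4.9800 7.8600 16.9750 21.0100] v=[-0.2000 -1.4000 -0.2500 0.1000]
Step 2: x=[4.9390 7.7824 16.9246 21.0297] v=[-0.4100 -0.7765 -0.5040 0.1965]
Step 3: x=[4.8770 7.7677 16.8490 21.0583] v=[-0.6196 -0.1466 -0.7559 0.2860]
Max displacement = 2.2323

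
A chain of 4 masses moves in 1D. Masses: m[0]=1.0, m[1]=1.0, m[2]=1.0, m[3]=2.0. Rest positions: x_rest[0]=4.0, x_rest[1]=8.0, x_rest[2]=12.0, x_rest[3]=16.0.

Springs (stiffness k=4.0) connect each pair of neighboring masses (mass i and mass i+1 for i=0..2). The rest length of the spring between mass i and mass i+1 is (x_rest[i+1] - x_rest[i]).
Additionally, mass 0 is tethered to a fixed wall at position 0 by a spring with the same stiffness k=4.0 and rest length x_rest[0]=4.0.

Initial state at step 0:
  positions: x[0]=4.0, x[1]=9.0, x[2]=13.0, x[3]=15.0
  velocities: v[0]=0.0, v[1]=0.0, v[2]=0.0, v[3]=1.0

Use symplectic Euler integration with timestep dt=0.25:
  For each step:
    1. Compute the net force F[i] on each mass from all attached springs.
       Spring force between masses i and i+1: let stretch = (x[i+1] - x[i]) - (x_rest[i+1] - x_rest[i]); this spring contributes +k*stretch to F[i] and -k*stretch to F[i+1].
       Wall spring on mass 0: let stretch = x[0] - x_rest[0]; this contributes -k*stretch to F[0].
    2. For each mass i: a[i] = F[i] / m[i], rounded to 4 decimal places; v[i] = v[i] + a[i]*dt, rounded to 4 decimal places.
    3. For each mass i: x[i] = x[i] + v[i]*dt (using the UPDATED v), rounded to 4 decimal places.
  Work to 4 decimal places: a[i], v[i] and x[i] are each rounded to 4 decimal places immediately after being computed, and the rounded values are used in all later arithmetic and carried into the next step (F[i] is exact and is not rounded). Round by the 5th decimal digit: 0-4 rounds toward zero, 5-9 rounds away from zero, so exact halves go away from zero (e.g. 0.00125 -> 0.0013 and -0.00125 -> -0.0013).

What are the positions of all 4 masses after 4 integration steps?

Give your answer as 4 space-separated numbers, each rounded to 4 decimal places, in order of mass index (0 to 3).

Step 0: x=[4.0000 9.0000 13.0000 15.0000] v=[0.0000 0.0000 0.0000 1.0000]
Step 1: x=[4.2500 8.7500 12.5000 15.5000] v=[1.0000 -1.0000 -2.0000 2.0000]
Step 2: x=[4.5625 8.3125 11.8125 16.1250] v=[1.2500 -1.7500 -2.7500 2.5000]
Step 3: x=[4.6719 7.8125 11.3281 16.7110] v=[0.4375 -2.0000 -1.9375 2.3438]
Step 4: x=[4.3985 7.4063 11.3106 17.1241] v=[-1.0938 -1.6250 -0.0702 1.6524]

Answer: 4.3985 7.4063 11.3106 17.1241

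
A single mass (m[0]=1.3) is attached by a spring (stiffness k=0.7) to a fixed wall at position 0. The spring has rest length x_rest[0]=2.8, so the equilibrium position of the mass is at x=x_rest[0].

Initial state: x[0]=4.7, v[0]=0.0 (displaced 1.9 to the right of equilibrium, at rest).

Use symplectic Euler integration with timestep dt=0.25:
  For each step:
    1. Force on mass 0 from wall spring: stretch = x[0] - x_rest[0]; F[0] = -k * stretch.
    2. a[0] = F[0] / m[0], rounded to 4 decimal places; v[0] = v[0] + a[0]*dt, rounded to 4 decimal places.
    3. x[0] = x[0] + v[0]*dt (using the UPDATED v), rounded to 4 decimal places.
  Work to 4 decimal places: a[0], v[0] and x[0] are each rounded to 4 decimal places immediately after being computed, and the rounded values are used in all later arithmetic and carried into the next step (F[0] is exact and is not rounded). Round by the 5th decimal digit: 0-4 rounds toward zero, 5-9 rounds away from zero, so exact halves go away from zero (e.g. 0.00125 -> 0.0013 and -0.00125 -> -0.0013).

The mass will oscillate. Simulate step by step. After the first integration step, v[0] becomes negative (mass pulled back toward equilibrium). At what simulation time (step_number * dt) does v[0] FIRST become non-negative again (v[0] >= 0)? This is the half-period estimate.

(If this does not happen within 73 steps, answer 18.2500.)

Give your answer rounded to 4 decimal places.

Step 0: x=[4.7000] v=[0.0000]
Step 1: x=[4.6361] v=[-0.2558]
Step 2: x=[4.5104] v=[-0.5030]
Step 3: x=[4.3271] v=[-0.7333]
Step 4: x=[4.0924] v=[-0.9389]
Step 5: x=[3.8142] v=[-1.1129]
Step 6: x=[3.5019] v=[-1.2494]
Step 7: x=[3.1659] v=[-1.3439]
Step 8: x=[2.8176] v=[-1.3932]
Step 9: x=[2.4687] v=[-1.3956]
Step 10: x=[2.1310] v=[-1.3510]
Step 11: x=[1.8158] v=[-1.2610]
Step 12: x=[1.5337] v=[-1.1285]
Step 13: x=[1.2942] v=[-0.9580]
Step 14: x=[1.1054] v=[-0.7553]
Step 15: x=[0.9736] v=[-0.5272]
Step 16: x=[0.9033] v=[-0.2814]
Step 17: x=[0.8968] v=[-0.0261]
Step 18: x=[0.9543] v=[0.2301]
First v>=0 after going negative at step 18, time=4.5000

Answer: 4.5000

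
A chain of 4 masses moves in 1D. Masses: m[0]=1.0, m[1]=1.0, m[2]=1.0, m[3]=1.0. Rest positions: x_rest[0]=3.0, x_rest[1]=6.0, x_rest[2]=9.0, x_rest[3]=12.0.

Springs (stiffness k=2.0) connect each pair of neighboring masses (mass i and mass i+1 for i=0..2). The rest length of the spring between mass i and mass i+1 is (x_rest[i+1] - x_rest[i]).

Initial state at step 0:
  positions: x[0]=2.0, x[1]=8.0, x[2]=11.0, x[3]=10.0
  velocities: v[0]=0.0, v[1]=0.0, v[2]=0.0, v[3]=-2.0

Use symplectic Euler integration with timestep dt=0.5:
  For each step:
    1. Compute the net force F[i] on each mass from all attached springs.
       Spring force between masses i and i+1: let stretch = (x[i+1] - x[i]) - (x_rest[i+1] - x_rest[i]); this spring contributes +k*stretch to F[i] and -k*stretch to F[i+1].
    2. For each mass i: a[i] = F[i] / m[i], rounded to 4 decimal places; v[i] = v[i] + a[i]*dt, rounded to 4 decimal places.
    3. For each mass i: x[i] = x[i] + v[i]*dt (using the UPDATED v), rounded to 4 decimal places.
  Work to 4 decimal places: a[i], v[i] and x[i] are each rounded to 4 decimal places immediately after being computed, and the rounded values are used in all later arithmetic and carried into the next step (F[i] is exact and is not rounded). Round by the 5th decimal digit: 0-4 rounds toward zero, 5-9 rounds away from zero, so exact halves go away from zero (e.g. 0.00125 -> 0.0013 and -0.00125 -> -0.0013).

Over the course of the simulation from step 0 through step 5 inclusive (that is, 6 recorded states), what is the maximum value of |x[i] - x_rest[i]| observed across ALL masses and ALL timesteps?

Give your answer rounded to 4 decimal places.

Step 0: x=[2.0000 8.0000 11.0000 10.0000] v=[0.0000 0.0000 0.0000 -2.0000]
Step 1: x=[3.5000 6.5000 9.0000 11.0000] v=[3.0000 -3.0000 -4.0000 2.0000]
Step 2: x=[5.0000 4.7500 6.7500 12.5000] v=[3.0000 -3.5000 -4.5000 3.0000]
Step 3: x=[4.8750 4.1250 6.3750 12.6250] v=[-0.2500 -1.2500 -0.7500 0.2500]
Step 4: x=[2.8750 5.0000 8.0000 11.1250] v=[-4.0000 1.7500 3.2500 -3.0000]
Step 5: x=[0.4375 6.3125 9.6875 9.5625] v=[-4.8750 2.6250 3.3750 -3.1250]
Max displacement = 2.6250

Answer: 2.6250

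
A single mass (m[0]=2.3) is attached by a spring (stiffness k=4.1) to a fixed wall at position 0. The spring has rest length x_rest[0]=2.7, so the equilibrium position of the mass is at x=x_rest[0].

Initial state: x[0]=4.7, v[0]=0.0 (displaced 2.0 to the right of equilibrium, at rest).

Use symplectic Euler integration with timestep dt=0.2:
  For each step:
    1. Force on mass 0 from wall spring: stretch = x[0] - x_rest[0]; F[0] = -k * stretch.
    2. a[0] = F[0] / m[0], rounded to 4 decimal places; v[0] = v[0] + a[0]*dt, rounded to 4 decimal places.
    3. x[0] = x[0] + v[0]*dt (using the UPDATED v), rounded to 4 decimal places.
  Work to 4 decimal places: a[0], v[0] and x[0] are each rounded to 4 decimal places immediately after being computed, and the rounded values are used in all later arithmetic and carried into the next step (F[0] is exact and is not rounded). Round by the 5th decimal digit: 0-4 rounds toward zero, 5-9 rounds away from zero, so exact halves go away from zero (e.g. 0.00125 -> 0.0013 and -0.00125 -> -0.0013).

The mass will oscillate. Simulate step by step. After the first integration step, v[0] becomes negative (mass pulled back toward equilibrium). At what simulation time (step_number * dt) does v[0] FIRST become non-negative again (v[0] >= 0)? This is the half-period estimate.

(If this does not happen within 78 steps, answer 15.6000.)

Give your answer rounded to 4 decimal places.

Answer: 2.4000

Derivation:
Step 0: x=[4.7000] v=[0.0000]
Step 1: x=[4.5574] v=[-0.7130]
Step 2: x=[4.2824] v=[-1.3752]
Step 3: x=[3.8945] v=[-1.9394]
Step 4: x=[3.4214] v=[-2.3653]
Step 5: x=[2.8969] v=[-2.6225]
Step 6: x=[2.3584] v=[-2.6927]
Step 7: x=[1.8442] v=[-2.5709]
Step 8: x=[1.3910] v=[-2.2658]
Step 9: x=[1.0312] v=[-1.7991]
Step 10: x=[0.7904] v=[-1.2041]
Step 11: x=[0.6857] v=[-0.5233]
Step 12: x=[0.7247] v=[0.1948]
First v>=0 after going negative at step 12, time=2.4000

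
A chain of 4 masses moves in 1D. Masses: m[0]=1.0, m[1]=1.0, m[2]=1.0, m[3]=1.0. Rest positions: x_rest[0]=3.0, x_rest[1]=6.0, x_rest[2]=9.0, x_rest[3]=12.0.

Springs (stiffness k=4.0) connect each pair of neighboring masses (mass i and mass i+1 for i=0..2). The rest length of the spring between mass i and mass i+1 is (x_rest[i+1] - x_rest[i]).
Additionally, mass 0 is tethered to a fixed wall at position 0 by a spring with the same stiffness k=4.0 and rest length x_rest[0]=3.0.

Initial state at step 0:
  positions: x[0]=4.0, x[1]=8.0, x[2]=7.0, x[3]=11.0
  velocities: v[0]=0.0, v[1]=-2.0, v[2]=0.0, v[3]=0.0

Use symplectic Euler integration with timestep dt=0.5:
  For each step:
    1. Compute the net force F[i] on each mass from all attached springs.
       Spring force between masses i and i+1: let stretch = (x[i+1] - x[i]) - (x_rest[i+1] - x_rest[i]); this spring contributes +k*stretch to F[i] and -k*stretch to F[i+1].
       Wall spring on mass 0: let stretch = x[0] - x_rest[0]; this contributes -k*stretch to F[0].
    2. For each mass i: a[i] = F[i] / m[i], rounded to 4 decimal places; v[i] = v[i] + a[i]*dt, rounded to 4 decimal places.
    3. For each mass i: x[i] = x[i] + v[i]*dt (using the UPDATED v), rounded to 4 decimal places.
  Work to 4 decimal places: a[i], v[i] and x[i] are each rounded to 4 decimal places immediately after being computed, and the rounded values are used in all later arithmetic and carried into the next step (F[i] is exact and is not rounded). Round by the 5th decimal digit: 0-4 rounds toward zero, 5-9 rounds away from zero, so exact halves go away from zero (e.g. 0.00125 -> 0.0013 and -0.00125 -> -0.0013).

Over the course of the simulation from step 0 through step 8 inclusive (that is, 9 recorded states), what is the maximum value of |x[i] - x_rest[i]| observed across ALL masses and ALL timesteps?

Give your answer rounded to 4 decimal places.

Answer: 5.0000

Derivation:
Step 0: x=[4.0000 8.0000 7.0000 11.0000] v=[0.0000 -2.0000 0.0000 0.0000]
Step 1: x=[4.0000 2.0000 12.0000 10.0000] v=[0.0000 -12.0000 10.0000 -2.0000]
Step 2: x=[-2.0000 8.0000 5.0000 14.0000] v=[-12.0000 12.0000 -14.0000 8.0000]
Step 3: x=[4.0000 1.0000 10.0000 12.0000] v=[12.0000 -14.0000 10.0000 -4.0000]
Step 4: x=[3.0000 6.0000 8.0000 11.0000] v=[-2.0000 10.0000 -4.0000 -2.0000]
Step 5: x=[2.0000 10.0000 7.0000 10.0000] v=[-2.0000 8.0000 -2.0000 -2.0000]
Step 6: x=[7.0000 3.0000 12.0000 9.0000] v=[10.0000 -14.0000 10.0000 -2.0000]
Step 7: x=[1.0000 9.0000 5.0000 14.0000] v=[-12.0000 12.0000 -14.0000 10.0000]
Step 8: x=[2.0000 3.0000 11.0000 13.0000] v=[2.0000 -12.0000 12.0000 -2.0000]
Max displacement = 5.0000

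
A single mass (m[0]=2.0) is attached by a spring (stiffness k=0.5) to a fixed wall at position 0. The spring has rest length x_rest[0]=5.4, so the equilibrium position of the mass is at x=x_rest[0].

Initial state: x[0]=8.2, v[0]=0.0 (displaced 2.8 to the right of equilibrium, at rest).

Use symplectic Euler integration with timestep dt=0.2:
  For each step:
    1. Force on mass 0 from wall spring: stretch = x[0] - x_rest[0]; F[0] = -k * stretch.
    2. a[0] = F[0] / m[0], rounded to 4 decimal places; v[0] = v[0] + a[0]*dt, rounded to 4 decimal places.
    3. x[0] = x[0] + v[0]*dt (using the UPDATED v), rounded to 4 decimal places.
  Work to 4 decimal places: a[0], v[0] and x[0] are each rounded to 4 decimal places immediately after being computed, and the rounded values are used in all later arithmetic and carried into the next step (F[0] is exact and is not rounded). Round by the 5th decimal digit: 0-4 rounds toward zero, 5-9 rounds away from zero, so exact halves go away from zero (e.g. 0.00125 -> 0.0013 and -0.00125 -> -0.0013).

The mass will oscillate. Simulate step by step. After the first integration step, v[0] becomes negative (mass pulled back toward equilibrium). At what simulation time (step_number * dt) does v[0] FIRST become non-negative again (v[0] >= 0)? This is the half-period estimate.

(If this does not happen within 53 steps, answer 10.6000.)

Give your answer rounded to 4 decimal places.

Step 0: x=[8.2000] v=[0.0000]
Step 1: x=[8.1720] v=[-0.1400]
Step 2: x=[8.1163] v=[-0.2786]
Step 3: x=[8.0334] v=[-0.4144]
Step 4: x=[7.9242] v=[-0.5461]
Step 5: x=[7.7897] v=[-0.6723]
Step 6: x=[7.6313] v=[-0.7918]
Step 7: x=[7.4506] v=[-0.9034]
Step 8: x=[7.2494] v=[-1.0059]
Step 9: x=[7.0297] v=[-1.0984]
Step 10: x=[6.7937] v=[-1.1799]
Step 11: x=[6.5438] v=[-1.2496]
Step 12: x=[6.2824] v=[-1.3068]
Step 13: x=[6.0122] v=[-1.3509]
Step 14: x=[5.7359] v=[-1.3815]
Step 15: x=[5.4562] v=[-1.3983]
Step 16: x=[5.1760] v=[-1.4011]
Step 17: x=[4.8980] v=[-1.3899]
Step 18: x=[4.6250] v=[-1.3648]
Step 19: x=[4.3598] v=[-1.3260]
Step 20: x=[4.1050] v=[-1.2740]
Step 21: x=[3.8632] v=[-1.2092]
Step 22: x=[3.6367] v=[-1.1324]
Step 23: x=[3.4279] v=[-1.0442]
Step 24: x=[3.2388] v=[-0.9456]
Step 25: x=[3.0713] v=[-0.8375]
Step 26: x=[2.9271] v=[-0.7211]
Step 27: x=[2.8076] v=[-0.5975]
Step 28: x=[2.7140] v=[-0.4679]
Step 29: x=[2.6473] v=[-0.3336]
Step 30: x=[2.6081] v=[-0.1960]
Step 31: x=[2.5968] v=[-0.0564]
Step 32: x=[2.6136] v=[0.0838]
First v>=0 after going negative at step 32, time=6.4000

Answer: 6.4000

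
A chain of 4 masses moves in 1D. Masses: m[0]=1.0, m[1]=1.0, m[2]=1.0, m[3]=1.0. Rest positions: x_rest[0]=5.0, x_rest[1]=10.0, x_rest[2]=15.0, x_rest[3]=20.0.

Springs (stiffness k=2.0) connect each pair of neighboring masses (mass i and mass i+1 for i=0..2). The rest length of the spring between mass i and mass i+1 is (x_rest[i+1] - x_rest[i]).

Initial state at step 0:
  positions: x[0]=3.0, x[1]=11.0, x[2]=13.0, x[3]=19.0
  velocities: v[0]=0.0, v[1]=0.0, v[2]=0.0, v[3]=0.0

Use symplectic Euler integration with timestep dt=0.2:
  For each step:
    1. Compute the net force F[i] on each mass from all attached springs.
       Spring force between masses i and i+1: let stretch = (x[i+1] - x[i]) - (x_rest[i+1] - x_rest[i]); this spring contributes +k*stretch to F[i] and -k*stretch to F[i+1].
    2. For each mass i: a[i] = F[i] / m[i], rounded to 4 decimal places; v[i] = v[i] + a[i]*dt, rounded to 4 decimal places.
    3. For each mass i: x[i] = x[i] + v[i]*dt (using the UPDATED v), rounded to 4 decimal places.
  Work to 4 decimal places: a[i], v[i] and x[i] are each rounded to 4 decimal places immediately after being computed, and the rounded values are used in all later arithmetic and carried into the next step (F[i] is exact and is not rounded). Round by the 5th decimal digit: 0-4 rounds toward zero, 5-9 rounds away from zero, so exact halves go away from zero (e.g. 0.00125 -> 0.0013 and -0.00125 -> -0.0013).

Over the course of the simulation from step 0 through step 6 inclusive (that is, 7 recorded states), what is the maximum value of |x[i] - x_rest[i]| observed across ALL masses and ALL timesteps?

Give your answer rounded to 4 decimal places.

Answer: 2.8791

Derivation:
Step 0: x=[3.0000 11.0000 13.0000 19.0000] v=[0.0000 0.0000 0.0000 0.0000]
Step 1: x=[3.2400 10.5200 13.3200 18.9200] v=[1.2000 -2.4000 1.6000 -0.4000]
Step 2: x=[3.6624 9.6816 13.8640 18.7920] v=[2.1120 -4.1920 2.7200 -0.6400]
Step 3: x=[4.1663 8.6963 14.4676 18.6698] v=[2.5197 -4.9267 3.0182 -0.6112]
Step 4: x=[4.6326 7.8103 14.9457 18.6114] v=[2.3317 -4.4302 2.3906 -0.2921]
Step 5: x=[4.9532 7.2409 15.1462 18.6597] v=[1.6028 -2.8471 1.0027 0.2416]
Step 6: x=[5.0568 7.1209 14.9954 18.8269] v=[0.5179 -0.6001 -0.7540 0.8362]
Max displacement = 2.8791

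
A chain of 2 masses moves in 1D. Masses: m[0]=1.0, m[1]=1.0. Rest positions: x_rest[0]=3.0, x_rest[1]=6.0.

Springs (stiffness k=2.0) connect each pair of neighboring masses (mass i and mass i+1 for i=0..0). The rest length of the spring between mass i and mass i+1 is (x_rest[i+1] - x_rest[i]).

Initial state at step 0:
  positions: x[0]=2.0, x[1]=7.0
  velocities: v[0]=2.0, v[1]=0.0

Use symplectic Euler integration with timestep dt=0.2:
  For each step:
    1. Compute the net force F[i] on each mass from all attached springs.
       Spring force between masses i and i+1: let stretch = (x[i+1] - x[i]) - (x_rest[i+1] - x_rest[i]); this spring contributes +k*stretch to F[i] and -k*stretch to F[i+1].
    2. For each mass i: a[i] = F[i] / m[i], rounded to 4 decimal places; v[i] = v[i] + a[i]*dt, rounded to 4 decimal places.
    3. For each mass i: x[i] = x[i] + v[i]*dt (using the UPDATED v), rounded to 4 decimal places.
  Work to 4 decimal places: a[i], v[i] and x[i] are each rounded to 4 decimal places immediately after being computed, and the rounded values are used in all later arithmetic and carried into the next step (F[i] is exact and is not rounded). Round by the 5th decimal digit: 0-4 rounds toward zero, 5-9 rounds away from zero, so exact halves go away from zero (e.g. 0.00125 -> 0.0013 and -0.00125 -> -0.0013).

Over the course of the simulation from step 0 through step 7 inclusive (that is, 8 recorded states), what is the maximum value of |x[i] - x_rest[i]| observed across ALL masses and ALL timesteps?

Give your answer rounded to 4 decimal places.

Step 0: x=[2.0000 7.0000] v=[2.0000 0.0000]
Step 1: x=[2.5600 6.8400] v=[2.8000 -0.8000]
Step 2: x=[3.2224 6.5776] v=[3.3120 -1.3120]
Step 3: x=[3.9132 6.2868] v=[3.4541 -1.4541]
Step 4: x=[4.5539 6.0461] v=[3.2035 -1.2035]
Step 5: x=[5.0740 5.9260] v=[2.6004 -0.6004]
Step 6: x=[5.4222 5.9778] v=[1.7412 0.2588]
Step 7: x=[5.5749 6.2251] v=[0.7634 1.2366]
Max displacement = 2.5749

Answer: 2.5749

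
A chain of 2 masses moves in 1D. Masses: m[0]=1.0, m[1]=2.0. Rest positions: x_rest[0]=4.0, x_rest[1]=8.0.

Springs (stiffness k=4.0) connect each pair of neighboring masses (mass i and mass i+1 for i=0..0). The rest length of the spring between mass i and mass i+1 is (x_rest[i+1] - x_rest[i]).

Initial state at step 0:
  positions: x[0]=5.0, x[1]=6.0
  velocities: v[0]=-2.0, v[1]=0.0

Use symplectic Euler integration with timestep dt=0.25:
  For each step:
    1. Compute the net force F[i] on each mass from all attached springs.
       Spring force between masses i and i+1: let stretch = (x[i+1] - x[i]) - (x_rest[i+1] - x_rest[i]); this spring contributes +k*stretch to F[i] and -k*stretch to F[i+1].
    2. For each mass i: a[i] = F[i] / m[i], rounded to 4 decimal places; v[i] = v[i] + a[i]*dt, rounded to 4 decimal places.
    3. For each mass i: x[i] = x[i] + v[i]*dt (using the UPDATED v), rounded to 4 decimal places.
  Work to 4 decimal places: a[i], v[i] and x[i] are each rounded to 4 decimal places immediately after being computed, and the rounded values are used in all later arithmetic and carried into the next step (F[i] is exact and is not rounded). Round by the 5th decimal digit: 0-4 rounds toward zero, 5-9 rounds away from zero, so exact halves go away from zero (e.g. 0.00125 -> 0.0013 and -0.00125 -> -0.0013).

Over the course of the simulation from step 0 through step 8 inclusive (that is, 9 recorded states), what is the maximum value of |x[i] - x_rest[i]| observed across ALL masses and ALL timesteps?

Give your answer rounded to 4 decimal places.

Step 0: x=[5.0000 6.0000] v=[-2.0000 0.0000]
Step 1: x=[3.7500 6.3750] v=[-5.0000 1.5000]
Step 2: x=[2.1563 6.9219] v=[-6.3750 2.1875]
Step 3: x=[0.7540 7.3731] v=[-5.6094 1.8047]
Step 4: x=[0.0064 7.4969] v=[-2.9903 0.4952]
Step 5: x=[0.1315 7.1844] v=[0.5002 -1.2501]
Step 6: x=[1.0198 6.4903] v=[3.5531 -2.7766]
Step 7: x=[2.2757 5.6123] v=[5.0236 -3.5119]
Step 8: x=[3.3658 4.8173] v=[4.3602 -3.1802]
Max displacement = 3.9936

Answer: 3.9936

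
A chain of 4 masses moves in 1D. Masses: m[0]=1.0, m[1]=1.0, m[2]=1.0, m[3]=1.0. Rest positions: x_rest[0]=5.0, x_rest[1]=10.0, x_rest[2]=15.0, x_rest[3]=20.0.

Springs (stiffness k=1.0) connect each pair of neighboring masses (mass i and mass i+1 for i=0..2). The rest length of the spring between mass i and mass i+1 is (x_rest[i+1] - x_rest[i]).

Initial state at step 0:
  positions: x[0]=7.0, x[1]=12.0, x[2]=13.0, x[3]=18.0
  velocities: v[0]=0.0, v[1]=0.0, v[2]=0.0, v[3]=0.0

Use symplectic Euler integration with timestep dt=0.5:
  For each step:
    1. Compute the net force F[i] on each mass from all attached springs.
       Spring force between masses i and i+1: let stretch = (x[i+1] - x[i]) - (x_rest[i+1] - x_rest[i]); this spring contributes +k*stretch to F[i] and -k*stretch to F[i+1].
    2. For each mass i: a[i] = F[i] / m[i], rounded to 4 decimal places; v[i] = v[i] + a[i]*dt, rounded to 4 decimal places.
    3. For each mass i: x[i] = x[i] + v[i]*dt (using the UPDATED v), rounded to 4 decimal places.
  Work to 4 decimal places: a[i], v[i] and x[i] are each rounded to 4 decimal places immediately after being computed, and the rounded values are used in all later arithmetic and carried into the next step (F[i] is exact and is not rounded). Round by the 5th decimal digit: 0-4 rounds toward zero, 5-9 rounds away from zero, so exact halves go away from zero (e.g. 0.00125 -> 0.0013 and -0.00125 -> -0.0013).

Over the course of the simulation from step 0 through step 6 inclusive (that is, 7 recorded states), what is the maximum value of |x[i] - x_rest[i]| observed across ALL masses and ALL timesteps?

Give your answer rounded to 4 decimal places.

Answer: 2.4415

Derivation:
Step 0: x=[7.0000 12.0000 13.0000 18.0000] v=[0.0000 0.0000 0.0000 0.0000]
Step 1: x=[7.0000 11.0000 14.0000 18.0000] v=[0.0000 -2.0000 2.0000 0.0000]
Step 2: x=[6.7500 9.7500 15.2500 18.2500] v=[-0.5000 -2.5000 2.5000 0.5000]
Step 3: x=[6.0000 9.1250 15.8750 19.0000] v=[-1.5000 -1.2500 1.2500 1.5000]
Step 4: x=[4.7813 9.4063 15.5938 20.2188] v=[-2.4375 0.5625 -0.5625 2.4375]
Step 5: x=[3.4688 10.0782 14.9219 21.5313] v=[-2.6250 1.3438 -1.3438 2.6250]
Step 6: x=[2.5587 10.3087 14.6914 22.4415] v=[-1.8203 0.4610 -0.4610 1.8203]
Max displacement = 2.4415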